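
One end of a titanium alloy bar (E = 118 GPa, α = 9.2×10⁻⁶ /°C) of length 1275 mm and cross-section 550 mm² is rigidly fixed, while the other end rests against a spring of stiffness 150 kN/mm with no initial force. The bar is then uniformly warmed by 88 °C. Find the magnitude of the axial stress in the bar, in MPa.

The unrestrained thermal change is αΔT L = 9.2×10⁻⁶ × 88 × 1275 = 1.032 mm.
Let P be the compressive force at the spring. The bar shortens elastically by PL/(AE) and the spring compresses by P/k; together these equal δ_free.
So P = δ_free / [L/(AE) + 1/k] = 1.032 / [ 1275/(550×118×10³) + 1/(150×10³) ].
P = 1.032 / 2.631×10⁻⁵ = 39230 N.
σ = P/A = 39230/550 = 71.33 MPa.

σ ≈ 71.3 MPa (compressive)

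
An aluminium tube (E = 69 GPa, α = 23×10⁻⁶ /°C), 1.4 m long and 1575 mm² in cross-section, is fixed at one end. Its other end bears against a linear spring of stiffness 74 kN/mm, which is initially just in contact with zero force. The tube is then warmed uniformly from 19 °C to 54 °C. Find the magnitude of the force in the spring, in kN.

P ≈ 42.7 kN

Free thermal expansion: δ_free = αΔT L = 23×10⁻⁶ × 35 × 1400 = 1.127 mm.
Let P be the compressive force at the spring. The tube shortens elastically by PL/(AE) and the spring compresses by P/k; together these equal δ_free.
So P = δ_free / [L/(AE) + 1/k] = 1.127 / [ 1400/(1575×69×10³) + 1/(74×10³) ].
P = 1.127 / 2.64×10⁻⁵ = 42700 N.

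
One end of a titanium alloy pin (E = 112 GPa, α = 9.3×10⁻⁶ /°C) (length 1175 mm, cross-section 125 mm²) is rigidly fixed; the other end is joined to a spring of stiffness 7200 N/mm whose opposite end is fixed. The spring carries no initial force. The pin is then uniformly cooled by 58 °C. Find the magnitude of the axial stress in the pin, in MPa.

If the spring were absent the pin would shorten by αΔT L = 9.3×10⁻⁶ × 58 × 1175 = 0.6338 mm.
Let P be the tensile force in the spring. The pin extends elastically by PL/(AE) and the spring stretches by P/k; together these equal δ_free.
So P = δ_free / [L/(AE) + 1/k] = 0.6338 / [ 1175/(125×112×10³) + 1/(7200) ].
P = 0.6338 / 0.0002228 = 2844 N.
σ = P/A = 2844/125 = 22.76 MPa.

σ ≈ 22.8 MPa (tensile)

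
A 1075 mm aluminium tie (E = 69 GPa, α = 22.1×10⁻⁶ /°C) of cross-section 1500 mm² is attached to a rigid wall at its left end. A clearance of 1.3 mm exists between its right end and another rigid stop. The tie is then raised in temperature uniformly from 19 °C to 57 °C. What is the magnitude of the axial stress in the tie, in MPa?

σ ≈ 0 MPa

Free thermal elongation = αΔT L = 22.1×10⁻⁶ × 38 × 1075 = 0.9028 mm.
This is smaller than the 1.3 mm clearance, so the tie expands freely without reaching the stop — the stress is zero.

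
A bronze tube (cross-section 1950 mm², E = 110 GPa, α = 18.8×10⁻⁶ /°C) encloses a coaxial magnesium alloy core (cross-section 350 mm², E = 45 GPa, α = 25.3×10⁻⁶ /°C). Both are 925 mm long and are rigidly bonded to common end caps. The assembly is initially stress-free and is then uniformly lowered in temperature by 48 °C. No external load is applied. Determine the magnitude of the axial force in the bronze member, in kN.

P ≈ 4.58 kN (compressive in the bronze)

The magnesium alloy has the larger α, so on cooling it would change length more than the bronze if both were free. The rigid plates force a common final length, so the magnesium alloy is put into tension and the bronze into compression, with equal and opposite forces P (no external load).
Equating the net (thermal + elastic) strains gives |α₁ − α₂|·ΔT = P·[1/(A₁E₁) + 1/(A₂E₂)].
|α₁ − α₂|·ΔT = 6.5×10⁻⁶ × 48 = 0.000312.
1/(A₁E₁) + 1/(A₂E₂) = 1/(1950×110×10³) + 1/(350×45×10³) = 6.815×10⁻⁸ N⁻¹.
So P = 0.000312 / 6.815×10⁻⁸ = 4.578 kN.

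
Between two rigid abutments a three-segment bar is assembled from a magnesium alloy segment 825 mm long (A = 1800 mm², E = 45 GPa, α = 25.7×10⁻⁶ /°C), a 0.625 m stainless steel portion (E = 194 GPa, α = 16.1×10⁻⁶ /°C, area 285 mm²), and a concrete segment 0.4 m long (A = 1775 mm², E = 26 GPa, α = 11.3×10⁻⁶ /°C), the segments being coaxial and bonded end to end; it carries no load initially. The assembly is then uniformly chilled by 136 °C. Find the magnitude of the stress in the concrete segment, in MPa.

σ ≈ 90.9 MPa (tensile)

With the walls removed the bar would change length by δ_free = Σ αᵢΔT Lᵢ = 25.7×10⁻⁶×136×825 + 16.1×10⁻⁶×136×625 + 11.3×10⁻⁶×136×400 = 4.867 mm.
The rigid supports impose zero overall length change; the single axial force P common to all segments must satisfy P Σ Lᵢ/(AᵢEᵢ) = δ_free.
Σ Lᵢ/(AᵢEᵢ) = 825/(1800×45×10³) + 625/(285×194×10³) + 400/(1775×26×10³) = 3.016×10⁻⁵ mm/N.
P = 4.867 / 3.016×10⁻⁵ = 161400 N = 161.4 kN, tensile.
σ_{concrete} = P / A = 161400 / 1775 = 90.92 MPa.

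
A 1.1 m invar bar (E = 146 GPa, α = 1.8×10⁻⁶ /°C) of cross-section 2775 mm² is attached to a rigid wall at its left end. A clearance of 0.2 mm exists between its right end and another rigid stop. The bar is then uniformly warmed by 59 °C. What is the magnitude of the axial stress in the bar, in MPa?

If the wall were absent the bar would grow by αΔT L = 1.8×10⁻⁶ × 59 × 1100 = 0.1168 mm.
This is smaller than the 0.2 mm clearance, so the bar expands freely without reaching the stop — the stress is zero.

σ ≈ 0 MPa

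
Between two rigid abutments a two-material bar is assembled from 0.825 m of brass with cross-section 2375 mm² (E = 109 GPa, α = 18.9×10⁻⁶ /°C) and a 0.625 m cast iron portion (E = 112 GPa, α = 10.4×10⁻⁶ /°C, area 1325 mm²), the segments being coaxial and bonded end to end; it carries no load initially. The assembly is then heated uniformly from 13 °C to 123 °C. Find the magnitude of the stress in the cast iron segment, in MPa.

σ ≈ 248 MPa (compressive)

Free thermal expansion of the whole bar: Σ αᵢΔT Lᵢ = 18.9×10⁻⁶×110×825 + 10.4×10⁻⁶×110×625 = 2.43 mm.
The rigid supports impose zero overall length change; the single axial force P common to all segments must satisfy P Σ Lᵢ/(AᵢEᵢ) = δ_free.
Σ Lᵢ/(AᵢEᵢ) = 825/(2375×109×10³) + 625/(1325×112×10³) = 7.398×10⁻⁶ mm/N.
Hence P = δ_free / Σ(L/AE) = 2.43/7.398×10⁻⁶ = 328.5 kN (compressive).
σ_{cast iron} = P / A = 328500 / 1325 = 247.9 MPa.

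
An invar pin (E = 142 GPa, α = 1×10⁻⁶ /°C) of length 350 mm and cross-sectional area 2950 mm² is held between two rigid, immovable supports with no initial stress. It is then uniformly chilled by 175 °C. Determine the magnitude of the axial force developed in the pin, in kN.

Full restraint means ε = 0, so the stress is σ = EαΔT = 142×10³ × 1×10⁻⁶ × 175 = 24.85 MPa.
P = AEαΔT = 2950 × 142×10³ × 1×10⁻⁶ × 175 = 73.31 kN (tensile).

P ≈ 73.3 kN (tensile)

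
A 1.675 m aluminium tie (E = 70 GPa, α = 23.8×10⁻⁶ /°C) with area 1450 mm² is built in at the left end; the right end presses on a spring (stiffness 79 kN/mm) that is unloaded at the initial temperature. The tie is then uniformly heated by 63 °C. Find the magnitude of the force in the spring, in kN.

Free thermal expansion: δ_free = αΔT L = 23.8×10⁻⁶ × 63 × 1675 = 2.511 mm.
Let P be the compressive force at the spring. The tie shortens elastically by PL/(AE) and the spring compresses by P/k; together these equal δ_free.
P [ L/(AE) + 1/k ] = δ_free → P [ 1675/(1450×70×10³) + 1/(79×10³) ] = 2.511.
P = 2.511 / 2.916×10⁻⁵ = 86130 N.

P ≈ 86.1 kN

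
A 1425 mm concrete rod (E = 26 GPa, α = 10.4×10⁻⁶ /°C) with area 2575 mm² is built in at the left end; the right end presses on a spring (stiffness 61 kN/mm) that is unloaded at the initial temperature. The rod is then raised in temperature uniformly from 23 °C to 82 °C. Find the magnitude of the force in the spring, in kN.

P ≈ 23.2 kN

The unrestrained thermal change is αΔT L = 10.4×10⁻⁶ × 59 × 1425 = 0.8744 mm.
With a force P in the spring, the elastic change of the rod is PL/(AE) and that of the spring is P/k; compatibility requires their sum to equal δ_free.
So P = δ_free / [L/(AE) + 1/k] = 0.8744 / [ 1425/(2575×26×10³) + 1/(61×10³) ].
P = 0.8744 / 3.768×10⁻⁵ = 23210 N.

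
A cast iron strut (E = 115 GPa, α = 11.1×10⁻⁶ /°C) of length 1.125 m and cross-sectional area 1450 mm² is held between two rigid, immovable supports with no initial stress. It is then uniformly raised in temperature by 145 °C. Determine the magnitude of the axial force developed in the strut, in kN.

Full restraint means ε = 0, so the stress is σ = EαΔT = 115×10³ × 11.1×10⁻⁶ × 145 = 185.1 MPa.
Then P = σA = 185.1 × 1450 mm² = 268.4 kN, compressive.

P ≈ 268 kN (compressive)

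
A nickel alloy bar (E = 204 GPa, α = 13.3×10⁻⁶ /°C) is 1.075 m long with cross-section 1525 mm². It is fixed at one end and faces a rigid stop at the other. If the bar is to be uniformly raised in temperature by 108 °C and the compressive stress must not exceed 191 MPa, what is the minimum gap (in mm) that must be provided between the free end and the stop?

With no wall the bar would lengthen by αΔT L = 13.3×10⁻⁶ × 108 × 1075 = 1.544 mm.
At the allowable stress the elastic shortening the wall may impose is σL/E = 191 × 1075 / (204×10³) = 1.006 mm.
The gap must absorb the remainder: g_min = 1.544 − 1.006 = 0.5376 mm.

g ≈ 0.538 mm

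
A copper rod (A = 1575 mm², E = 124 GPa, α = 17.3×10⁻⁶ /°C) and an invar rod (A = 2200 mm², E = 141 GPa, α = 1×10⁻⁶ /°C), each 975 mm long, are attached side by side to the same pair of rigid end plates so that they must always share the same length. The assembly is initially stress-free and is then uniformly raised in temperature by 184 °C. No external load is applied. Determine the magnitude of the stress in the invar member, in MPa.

The copper has the larger α, so on heating it would change length more than the invar if both were free. The rigid plates force a common final length, so the copper is put into compression and the invar into tension, with equal and opposite forces P (no external load).
Setting the final lengths equal and cancelling L: (α₁ − α₂)ΔT = P/(A₁E₁) + P/(A₂E₂).
|α₁ − α₂|·ΔT = 16.3×10⁻⁶ × 184 = 0.002999.
1/(A₁E₁) + 1/(A₂E₂) = 1/(1575×124×10³) + 1/(2200×141×10³) = 8.344×10⁻⁹ N⁻¹.
So P = 0.002999 / 8.344×10⁻⁹ = 359.4 kN.
σ_{invar} = P/A₂ = 359400/2200 = 163.4 MPa, tensile.

σ ≈ 163 MPa (tensile)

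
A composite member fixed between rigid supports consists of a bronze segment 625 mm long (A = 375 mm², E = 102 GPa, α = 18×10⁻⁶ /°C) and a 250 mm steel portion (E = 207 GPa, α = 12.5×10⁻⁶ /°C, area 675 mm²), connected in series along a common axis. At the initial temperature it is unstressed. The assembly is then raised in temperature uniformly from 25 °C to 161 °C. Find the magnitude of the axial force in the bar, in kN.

If the supports were absent, the total length change would be Σ αᵢΔT Lᵢ = 18×10⁻⁶×136×625 + 12.5×10⁻⁶×136×250 = 1.955 mm.
The walls prevent any net length change, so an axial force P (same in every segment) develops. Compatibility: P · Σ Lᵢ/(AᵢEᵢ) = δ_free.
Σ Lᵢ/(AᵢEᵢ) = 625/(375×102×10³) + 250/(675×207×10³) = 1.813×10⁻⁵ mm/N.
Hence P = δ_free / Σ(L/AE) = 1.955/1.813×10⁻⁵ = 107.8 kN (compressive).

P ≈ 108 kN (compressive)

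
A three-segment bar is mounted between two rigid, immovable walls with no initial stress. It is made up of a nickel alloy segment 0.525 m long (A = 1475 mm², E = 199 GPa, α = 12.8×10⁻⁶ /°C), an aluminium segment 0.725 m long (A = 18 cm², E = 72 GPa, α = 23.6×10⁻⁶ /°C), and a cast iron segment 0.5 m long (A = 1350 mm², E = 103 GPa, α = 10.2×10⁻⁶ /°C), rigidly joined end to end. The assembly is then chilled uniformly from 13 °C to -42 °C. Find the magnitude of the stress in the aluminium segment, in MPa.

Free thermal contraction of the whole bar: Σ αᵢΔT Lᵢ = 12.8×10⁻⁶×55×525 + 23.6×10⁻⁶×55×725 + 10.2×10⁻⁶×55×500 = 1.591 mm.
The walls prevent any net length change, so an axial force P (same in every segment) develops. Compatibility: P · Σ Lᵢ/(AᵢEᵢ) = δ_free.
The series flexibility is Σ Lᵢ/(AᵢEᵢ) = 525/(1475×199×10³) + 725/(1800×72×10³) + 500/(1350×103×10³) = 1.098×10⁻⁵ mm/N.
So P = 1.591 / 1.098×10⁻⁵ = 144.9 kN, tensile.
σ_{aluminium} = P / A = 144900 / 1800 = 80.52 MPa.

σ ≈ 80.5 MPa (tensile)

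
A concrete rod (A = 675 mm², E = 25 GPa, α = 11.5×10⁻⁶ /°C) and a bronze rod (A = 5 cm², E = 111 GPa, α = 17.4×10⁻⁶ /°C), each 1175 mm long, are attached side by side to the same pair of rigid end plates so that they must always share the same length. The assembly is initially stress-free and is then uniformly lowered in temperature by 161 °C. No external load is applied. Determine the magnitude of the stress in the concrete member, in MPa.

σ ≈ 18.2 MPa (compressive)

Both members must finish at the same length. With the larger α, the bronze tends to over-contract; the plates restrain it, putting the bronze in tension and the concrete in compression. With no external load the two internal forces are equal and opposite, magnitude P.
Compatibility of the two members (thermal + elastic change equal): (α₁ − α₂)ΔT = P·[1/(A₁E₁) + 1/(A₂E₂)].
|α₁ − α₂|·ΔT = 5.9×10⁻⁶ × 161 = 0.0009499.
1/(A₁E₁) + 1/(A₂E₂) = 1/(675×25×10³) + 1/(500×111×10³) = 7.728×10⁻⁸ N⁻¹.
So P = 0.0009499 / 7.728×10⁻⁸ = 12.29 kN.
σ_{concrete} = P/A₁ = 12290/675 = 18.21 MPa, compressive.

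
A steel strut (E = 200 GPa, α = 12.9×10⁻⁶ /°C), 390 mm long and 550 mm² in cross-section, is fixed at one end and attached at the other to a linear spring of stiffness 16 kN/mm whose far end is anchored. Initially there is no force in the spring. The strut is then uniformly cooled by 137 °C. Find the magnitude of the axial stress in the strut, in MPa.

If the spring were absent the strut would shorten by αΔT L = 12.9×10⁻⁶ × 137 × 390 = 0.6892 mm.
Let P be the tensile force in the spring. The strut extends elastically by PL/(AE) and the spring stretches by P/k; together these equal δ_free.
P [ L/(AE) + 1/k ] = δ_free → P [ 390/(550×200×10³) + 1/(16×10³) ] = 0.6892.
P = 0.6892 / 6.605×10⁻⁵ = 10440 N.
σ = P/A = 10440/550 = 18.97 MPa.

σ ≈ 19 MPa (tensile)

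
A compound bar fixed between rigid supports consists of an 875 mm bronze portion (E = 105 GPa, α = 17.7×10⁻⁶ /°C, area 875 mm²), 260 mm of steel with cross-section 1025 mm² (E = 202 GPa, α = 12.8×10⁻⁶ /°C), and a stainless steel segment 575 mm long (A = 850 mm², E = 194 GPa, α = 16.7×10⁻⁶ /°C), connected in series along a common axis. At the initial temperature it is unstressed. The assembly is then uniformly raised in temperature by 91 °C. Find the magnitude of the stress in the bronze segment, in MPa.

σ ≈ 207 MPa (compressive)

If the supports were absent, the total length change would be Σ αᵢΔT Lᵢ = 17.7×10⁻⁶×91×875 + 12.8×10⁻⁶×91×260 + 16.7×10⁻⁶×91×575 = 2.586 mm.
The walls prevent any net length change, so an axial force P (same in every segment) develops. Compatibility: P · Σ Lᵢ/(AᵢEᵢ) = δ_free.
The series flexibility is Σ Lᵢ/(AᵢEᵢ) = 875/(875×105×10³) + 260/(1025×202×10³) + 575/(850×194×10³) = 1.427×10⁻⁵ mm/N.
Hence P = δ_free / Σ(L/AE) = 2.586/1.427×10⁻⁵ = 181.3 kN (compressive).
σ_{bronze} = P / A = 181300 / 875 = 207.2 MPa.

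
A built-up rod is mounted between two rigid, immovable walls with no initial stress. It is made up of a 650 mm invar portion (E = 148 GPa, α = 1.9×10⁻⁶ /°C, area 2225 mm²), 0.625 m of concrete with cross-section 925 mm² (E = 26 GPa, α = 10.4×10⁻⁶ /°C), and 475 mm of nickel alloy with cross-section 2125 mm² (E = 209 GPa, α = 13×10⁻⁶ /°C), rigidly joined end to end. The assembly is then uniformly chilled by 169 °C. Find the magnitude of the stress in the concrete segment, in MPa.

σ ≈ 87.5 MPa (tensile)

Free thermal contraction of the whole bar: Σ αᵢΔT Lᵢ = 1.9×10⁻⁶×169×650 + 10.4×10⁻⁶×169×625 + 13×10⁻⁶×169×475 = 2.351 mm.
The walls prevent any net length change, so an axial force P (same in every segment) develops. Compatibility: P · Σ Lᵢ/(AᵢEᵢ) = δ_free.
The series flexibility is Σ Lᵢ/(AᵢEᵢ) = 650/(2225×148×10³) + 625/(925×26×10³) + 475/(2125×209×10³) = 2.903×10⁻⁵ mm/N.
P = 2.351 / 2.903×10⁻⁵ = 80980 N = 80.98 kN, tensile.
σ_{concrete} = P / A = 80980 / 925 = 87.54 MPa.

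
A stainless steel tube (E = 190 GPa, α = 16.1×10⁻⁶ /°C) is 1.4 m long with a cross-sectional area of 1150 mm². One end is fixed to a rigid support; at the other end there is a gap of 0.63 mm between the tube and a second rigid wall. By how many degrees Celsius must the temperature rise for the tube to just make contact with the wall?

ΔT ≈ 28 °C

The gap closes when αΔT L = 0.63 mm, since the tube is still unstressed at that instant.
So ΔT = g/(αL) = 0.63/(16.1×10⁻⁶ × 1400) = 27.95 °C.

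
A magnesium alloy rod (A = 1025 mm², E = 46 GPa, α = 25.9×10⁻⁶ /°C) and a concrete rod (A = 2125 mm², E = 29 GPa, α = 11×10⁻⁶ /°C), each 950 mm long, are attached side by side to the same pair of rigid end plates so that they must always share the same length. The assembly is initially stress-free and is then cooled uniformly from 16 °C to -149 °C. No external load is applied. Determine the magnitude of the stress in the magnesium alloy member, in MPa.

σ ≈ 64.1 MPa (tensile)

Both members must finish at the same length. With the larger α, the magnesium alloy tends to over-contract; the plates restrain it, putting the magnesium alloy in tension and the concrete in compression. With no external load the two internal forces are equal and opposite, magnitude P.
Compatibility of the two members (thermal + elastic change equal): (α₁ − α₂)ΔT = P·[1/(A₁E₁) + 1/(A₂E₂)].
|α₁ − α₂|·ΔT = 14.9×10⁻⁶ × 165 = 0.002458.
1/(A₁E₁) + 1/(A₂E₂) = 1/(1025×46×10³) + 1/(2125×29×10³) = 3.744×10⁻⁸ N⁻¹.
So P = 0.002458 / 3.744×10⁻⁸ = 65.67 kN.
σ_{magnesium alloy} = P/A₁ = 65670/1025 = 64.07 MPa, tensile.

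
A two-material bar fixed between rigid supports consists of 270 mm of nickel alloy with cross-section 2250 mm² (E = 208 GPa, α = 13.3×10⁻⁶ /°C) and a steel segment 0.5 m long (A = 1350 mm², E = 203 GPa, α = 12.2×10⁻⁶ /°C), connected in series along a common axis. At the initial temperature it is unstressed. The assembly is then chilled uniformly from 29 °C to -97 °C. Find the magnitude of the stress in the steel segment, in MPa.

If the supports were absent, the total length change would be Σ αᵢΔT Lᵢ = 13.3×10⁻⁶×126×270 + 12.2×10⁻⁶×126×500 = 1.221 mm.
Since the ends are fixed, an axial force P builds up, equal in every segment, with P · Σ Lᵢ/(AᵢEᵢ) = δ_free.
Σ Lᵢ/(AᵢEᵢ) = 270/(2250×208×10³) + 500/(1350×203×10³) = 2.401×10⁻⁶ mm/N.
Hence P = δ_free / Σ(L/AE) = 1.221/2.401×10⁻⁶ = 508.5 kN (tensile).
σ_{steel} = P / A = 508500 / 1350 = 376.7 MPa.

σ ≈ 377 MPa (tensile)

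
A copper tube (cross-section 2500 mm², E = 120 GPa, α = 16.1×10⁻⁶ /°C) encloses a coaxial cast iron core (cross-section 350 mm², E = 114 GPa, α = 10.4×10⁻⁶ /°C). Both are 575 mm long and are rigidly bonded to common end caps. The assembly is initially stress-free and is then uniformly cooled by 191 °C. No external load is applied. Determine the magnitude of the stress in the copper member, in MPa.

σ ≈ 15.3 MPa (tensile)

The copper has the larger α, so on cooling it would change length more than the cast iron if both were free. The rigid plates force a common final length, so the copper is put into tension and the cast iron into compression, with equal and opposite forces P (no external load).
Compatibility of the two members (thermal + elastic change equal): (α₁ − α₂)ΔT = P·[1/(A₁E₁) + 1/(A₂E₂)].
|α₁ − α₂|·ΔT = 5.7×10⁻⁶ × 191 = 0.001089.
1/(A₁E₁) + 1/(A₂E₂) = 1/(2500×120×10³) + 1/(350×114×10³) = 2.84×10⁻⁸ N⁻¹.
P = 0.001089 / 2.84×10⁻⁸ = 38340 N = 38.34 kN.
σ_{copper} = P/A₁ = 38340/2500 = 15.34 MPa, tensile.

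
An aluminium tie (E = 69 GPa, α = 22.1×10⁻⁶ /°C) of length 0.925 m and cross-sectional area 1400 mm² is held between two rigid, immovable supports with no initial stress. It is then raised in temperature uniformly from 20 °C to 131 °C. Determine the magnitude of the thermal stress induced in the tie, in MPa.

σ ≈ 169 MPa (compressive)

The supports are rigid, so the total axial strain is zero. The restrained thermal strain is ε = αΔT = 22.1×10⁻⁶ × 111 = 2453.1×10⁻⁶.
Hence σ = E·αΔT = 69×10³ × 2453.1×10⁻⁶ = 169.3 MPa, compressive.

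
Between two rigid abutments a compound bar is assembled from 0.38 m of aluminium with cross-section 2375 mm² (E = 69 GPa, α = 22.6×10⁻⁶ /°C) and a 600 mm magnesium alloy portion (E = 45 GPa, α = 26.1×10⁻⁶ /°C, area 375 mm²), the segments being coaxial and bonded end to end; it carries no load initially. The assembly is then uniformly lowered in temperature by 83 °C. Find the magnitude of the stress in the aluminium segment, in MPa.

If the supports were absent, the total length change would be Σ αᵢΔT Lᵢ = 22.6×10⁻⁶×83×380 + 26.1×10⁻⁶×83×600 = 2.013 mm.
Since the ends are fixed, an axial force P builds up, equal in every segment, with P · Σ Lᵢ/(AᵢEᵢ) = δ_free.
The series flexibility is Σ Lᵢ/(AᵢEᵢ) = 380/(2375×69×10³) + 600/(375×45×10³) = 3.787×10⁻⁵ mm/N.
P = 2.013 / 3.787×10⁻⁵ = 53140 N = 53.14 kN, tensile.
σ_{aluminium} = P / A = 53140 / 2375 = 22.37 MPa.

σ ≈ 22.4 MPa (tensile)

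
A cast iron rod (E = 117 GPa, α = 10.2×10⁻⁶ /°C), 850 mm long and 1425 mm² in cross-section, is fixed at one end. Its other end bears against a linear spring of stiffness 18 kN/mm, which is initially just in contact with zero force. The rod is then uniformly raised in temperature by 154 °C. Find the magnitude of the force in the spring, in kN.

P ≈ 22 kN

Free thermal expansion: δ_free = αΔT L = 10.2×10⁻⁶ × 154 × 850 = 1.335 mm.
Let P be the compressive force at the spring. The rod shortens elastically by PL/(AE) and the spring compresses by P/k; together these equal δ_free.
So P = δ_free / [L/(AE) + 1/k] = 1.335 / [ 850/(1425×117×10³) + 1/(18×10³) ].
P = 1.335 / 6.065×10⁻⁵ = 22010 N.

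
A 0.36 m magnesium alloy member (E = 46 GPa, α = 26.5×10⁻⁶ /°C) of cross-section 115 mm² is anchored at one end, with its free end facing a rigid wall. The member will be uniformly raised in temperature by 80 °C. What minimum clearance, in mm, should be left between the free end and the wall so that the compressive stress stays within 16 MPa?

g ≈ 0.638 mm

With no wall the member would lengthen by αΔT L = 26.5×10⁻⁶ × 80 × 360 = 0.7632 mm.
A stress of 16 MPa corresponds to the wall pushing the member back by σL/E = 16×360/(46×10³) = 0.1252 mm.
So the gap has to take up the difference, g_min = δ_free − σL/E = 0.7632 − 0.1252 = 0.638 mm.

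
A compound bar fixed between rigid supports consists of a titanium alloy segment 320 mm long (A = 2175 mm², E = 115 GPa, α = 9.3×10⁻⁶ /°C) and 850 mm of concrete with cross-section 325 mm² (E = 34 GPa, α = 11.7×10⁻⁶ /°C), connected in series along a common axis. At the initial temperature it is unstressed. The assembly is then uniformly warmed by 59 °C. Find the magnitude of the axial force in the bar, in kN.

P ≈ 9.75 kN (compressive)

If the supports were absent, the total length change would be Σ αᵢΔT Lᵢ = 9.3×10⁻⁶×59×320 + 11.7×10⁻⁶×59×850 = 0.7623 mm.
The rigid supports impose zero overall length change; the single axial force P common to all segments must satisfy P Σ Lᵢ/(AᵢEᵢ) = δ_free.
Σ Lᵢ/(AᵢEᵢ) = 320/(2175×115×10³) + 850/(325×34×10³) = 7.82×10⁻⁵ mm/N.
P = 0.7623 / 7.82×10⁻⁵ = 9748 N = 9.748 kN, compressive.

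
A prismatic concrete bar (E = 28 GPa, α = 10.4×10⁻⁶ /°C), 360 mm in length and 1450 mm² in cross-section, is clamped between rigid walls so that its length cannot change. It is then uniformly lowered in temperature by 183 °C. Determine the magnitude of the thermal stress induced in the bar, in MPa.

The supports are rigid, so the total axial strain is zero. The restrained thermal strain is ε = αΔT = 10.4×10⁻⁶ × 183 = 1903.2×10⁻⁶.
Hence σ = E·αΔT = 28×10³ × 1903.2×10⁻⁶ = 53.29 MPa, tensile.

σ ≈ 53.3 MPa (tensile)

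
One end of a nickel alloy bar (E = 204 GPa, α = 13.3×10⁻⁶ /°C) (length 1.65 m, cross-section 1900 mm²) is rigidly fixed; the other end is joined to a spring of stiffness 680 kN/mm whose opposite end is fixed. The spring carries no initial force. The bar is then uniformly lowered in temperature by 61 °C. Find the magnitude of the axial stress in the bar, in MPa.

Free thermal contraction: δ_free = αΔT L = 13.3×10⁻⁶ × 61 × 1650 = 1.339 mm.
Let P be the tensile force in the spring. The bar extends elastically by PL/(AE) and the spring stretches by P/k; together these equal δ_free.
So P = δ_free / [L/(AE) + 1/k] = 1.339 / [ 1650/(1900×204×10³) + 1/(680×10³) ].
P = 1.339 / 5.728×10⁻⁶ = 233700 N.
σ = P/A = 233700/1900 = 123 MPa.

σ ≈ 123 MPa (tensile)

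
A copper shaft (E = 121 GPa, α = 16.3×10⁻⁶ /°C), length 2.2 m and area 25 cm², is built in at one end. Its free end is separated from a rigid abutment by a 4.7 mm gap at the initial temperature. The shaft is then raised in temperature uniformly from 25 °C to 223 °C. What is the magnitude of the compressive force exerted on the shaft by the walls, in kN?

P ≈ 330 kN

Unrestrained expansion: δ_free = αΔT L = 16.3×10⁻⁶ × 198 × 2200 = 7.1 mm.
This exceeds the 4.7 mm gap, so the wall pushes back. The portion of expansion that must be recovered elastically is δ_free − gap = 7.1 − 4.7 = 2.4 mm.
Compatibility: PL/(AE) = 2.4 mm, so σ = P/A = E × (2.4/2200) = 132 MPa.
Force on the wall = σA = 132 × 2500 mm² = 330 kN.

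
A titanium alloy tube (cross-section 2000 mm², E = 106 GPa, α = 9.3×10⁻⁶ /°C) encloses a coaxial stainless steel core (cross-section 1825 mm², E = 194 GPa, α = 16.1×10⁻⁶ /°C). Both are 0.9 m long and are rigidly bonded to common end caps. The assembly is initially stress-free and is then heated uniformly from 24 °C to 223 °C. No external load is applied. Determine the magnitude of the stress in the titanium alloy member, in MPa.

σ ≈ 89.7 MPa (tensile)

Both members must finish at the same length. With the larger α, the stainless steel tends to over-expand; the plates restrain it, putting the stainless steel in compression and the titanium alloy in tension. With no external load the two internal forces are equal and opposite, magnitude P.
Setting the final lengths equal and cancelling L: (α₁ − α₂)ΔT = P/(A₁E₁) + P/(A₂E₂).
|α₁ − α₂|·ΔT = 6.8×10⁻⁶ × 199 = 0.001353.
1/(A₁E₁) + 1/(A₂E₂) = 1/(2000×106×10³) + 1/(1825×194×10³) = 7.541×10⁻⁹ N⁻¹.
P = 0.001353 / 7.541×10⁻⁹ = 179400 N = 179.4 kN.
σ_{titanium alloy} = P/A₁ = 179400/2000 = 89.72 MPa, tensile.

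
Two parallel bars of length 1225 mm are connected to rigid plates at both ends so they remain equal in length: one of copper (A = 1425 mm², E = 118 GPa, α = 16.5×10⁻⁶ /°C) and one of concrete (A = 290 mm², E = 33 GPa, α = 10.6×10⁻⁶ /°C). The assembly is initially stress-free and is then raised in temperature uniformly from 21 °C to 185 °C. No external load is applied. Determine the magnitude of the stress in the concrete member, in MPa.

σ ≈ 30.2 MPa (tensile)

The copper has the larger α, so on heating it would change length more than the concrete if both were free. The rigid plates force a common final length, so the copper is put into compression and the concrete into tension, with equal and opposite forces P (no external load).
Compatibility of the two members (thermal + elastic change equal): (α₁ − α₂)ΔT = P·[1/(A₁E₁) + 1/(A₂E₂)].
|α₁ − α₂|·ΔT = 5.9×10⁻⁶ × 164 = 0.0009676.
1/(A₁E₁) + 1/(A₂E₂) = 1/(1425×118×10³) + 1/(290×33×10³) = 1.104×10⁻⁷ N⁻¹.
P = 0.0009676 / 1.104×10⁻⁷ = 8761 N = 8.761 kN.
σ_{concrete} = P/A₂ = 8761/290 = 30.21 MPa, tensile.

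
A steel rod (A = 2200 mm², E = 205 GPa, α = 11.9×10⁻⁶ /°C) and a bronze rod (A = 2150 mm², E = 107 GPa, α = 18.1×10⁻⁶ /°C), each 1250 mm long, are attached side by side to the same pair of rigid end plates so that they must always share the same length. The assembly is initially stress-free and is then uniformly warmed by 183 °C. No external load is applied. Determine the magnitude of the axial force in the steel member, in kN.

Both members must finish at the same length. With the larger α, the bronze tends to over-expand; the plates restrain it, putting the bronze in compression and the steel in tension. With no external load the two internal forces are equal and opposite, magnitude P.
Setting the final lengths equal and cancelling L: (α₁ − α₂)ΔT = P/(A₁E₁) + P/(A₂E₂).
|α₁ − α₂|·ΔT = 6.2×10⁻⁶ × 183 = 0.001135.
1/(A₁E₁) + 1/(A₂E₂) = 1/(2200×205×10³) + 1/(2150×107×10³) = 6.564×10⁻⁹ N⁻¹.
P = 0.001135 / 6.564×10⁻⁹ = 172800 N = 172.8 kN.

P ≈ 173 kN (tensile in the steel)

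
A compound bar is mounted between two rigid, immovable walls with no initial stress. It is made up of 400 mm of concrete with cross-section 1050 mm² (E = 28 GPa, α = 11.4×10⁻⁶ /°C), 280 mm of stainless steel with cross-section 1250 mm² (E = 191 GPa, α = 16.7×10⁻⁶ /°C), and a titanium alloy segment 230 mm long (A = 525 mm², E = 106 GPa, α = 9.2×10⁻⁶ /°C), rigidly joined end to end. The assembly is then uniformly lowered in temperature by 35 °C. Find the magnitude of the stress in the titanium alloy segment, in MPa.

σ ≈ 40 MPa (tensile)

Free thermal contraction of the whole bar: Σ αᵢΔT Lᵢ = 11.4×10⁻⁶×35×400 + 16.7×10⁻⁶×35×280 + 9.2×10⁻⁶×35×230 = 0.3973 mm.
Since the ends are fixed, an axial force P builds up, equal in every segment, with P · Σ Lᵢ/(AᵢEᵢ) = δ_free.
The series flexibility is Σ Lᵢ/(AᵢEᵢ) = 400/(1050×28×10³) + 280/(1250×191×10³) + 230/(525×106×10³) = 1.891×10⁻⁵ mm/N.
P = 0.3973 / 1.891×10⁻⁵ = 21010 N = 21.01 kN, tensile.
σ_{titanium alloy} = P / A = 21010 / 525 = 40.02 MPa.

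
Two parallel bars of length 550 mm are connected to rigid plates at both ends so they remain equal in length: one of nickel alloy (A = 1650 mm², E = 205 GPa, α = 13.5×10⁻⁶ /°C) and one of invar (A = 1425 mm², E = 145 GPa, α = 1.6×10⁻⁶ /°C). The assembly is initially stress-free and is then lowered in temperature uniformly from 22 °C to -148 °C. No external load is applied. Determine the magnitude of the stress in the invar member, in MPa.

σ ≈ 182 MPa (compressive)

Both members must finish at the same length. With the larger α, the nickel alloy tends to over-contract; the plates restrain it, putting the nickel alloy in tension and the invar in compression. With no external load the two internal forces are equal and opposite, magnitude P.
Equating the net (thermal + elastic) strains gives |α₁ − α₂|·ΔT = P·[1/(A₁E₁) + 1/(A₂E₂)].
|α₁ − α₂|·ΔT = 11.9×10⁻⁶ × 170 = 0.002023.
1/(A₁E₁) + 1/(A₂E₂) = 1/(1650×205×10³) + 1/(1425×145×10³) = 7.796×10⁻⁹ N⁻¹.
So P = 0.002023 / 7.796×10⁻⁹ = 259.5 kN.
σ_{invar} = P/A₂ = 259500/1425 = 182.1 MPa, compressive.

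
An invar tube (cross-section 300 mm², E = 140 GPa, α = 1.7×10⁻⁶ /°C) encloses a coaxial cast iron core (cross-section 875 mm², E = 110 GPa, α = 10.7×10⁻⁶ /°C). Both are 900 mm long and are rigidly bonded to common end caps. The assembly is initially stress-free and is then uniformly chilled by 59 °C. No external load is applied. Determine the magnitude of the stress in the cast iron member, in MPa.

σ ≈ 17.7 MPa (tensile)

Both members must finish at the same length. With the larger α, the cast iron tends to over-contract; the plates restrain it, putting the cast iron in tension and the invar in compression. With no external load the two internal forces are equal and opposite, magnitude P.
Compatibility of the two members (thermal + elastic change equal): (α₁ − α₂)ΔT = P·[1/(A₁E₁) + 1/(A₂E₂)].
|α₁ − α₂|·ΔT = 9×10⁻⁶ × 59 = 0.000531.
1/(A₁E₁) + 1/(A₂E₂) = 1/(300×140×10³) + 1/(875×110×10³) = 3.42×10⁻⁸ N⁻¹.
So P = 0.000531 / 3.42×10⁻⁸ = 15.53 kN.
σ_{cast iron} = P/A₂ = 15530/875 = 17.74 MPa, tensile.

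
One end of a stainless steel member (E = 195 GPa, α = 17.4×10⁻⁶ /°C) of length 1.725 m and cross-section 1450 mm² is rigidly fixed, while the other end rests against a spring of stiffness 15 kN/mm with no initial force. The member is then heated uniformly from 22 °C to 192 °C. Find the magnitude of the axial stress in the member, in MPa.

σ ≈ 48.4 MPa (compressive)

If the spring were absent the member would lengthen by αΔT L = 17.4×10⁻⁶ × 170 × 1725 = 5.103 mm.
Let P be the compressive force at the spring. The member shortens elastically by PL/(AE) and the spring compresses by P/k; together these equal δ_free.
So P = δ_free / [L/(AE) + 1/k] = 5.103 / [ 1725/(1450×195×10³) + 1/(15×10³) ].
P = 5.103 / 7.277×10⁻⁵ = 70120 N.
σ = P/A = 70120/1450 = 48.36 MPa.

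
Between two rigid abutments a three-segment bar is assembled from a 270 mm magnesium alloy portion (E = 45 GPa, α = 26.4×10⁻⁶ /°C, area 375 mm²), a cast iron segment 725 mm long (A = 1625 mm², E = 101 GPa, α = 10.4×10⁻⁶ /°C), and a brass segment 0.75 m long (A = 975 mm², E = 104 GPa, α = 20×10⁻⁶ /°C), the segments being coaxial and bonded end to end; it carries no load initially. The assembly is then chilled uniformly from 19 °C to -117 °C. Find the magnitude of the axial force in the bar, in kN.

P ≈ 145 kN (tensile)

If the supports were absent, the total length change would be Σ αᵢΔT Lᵢ = 26.4×10⁻⁶×136×270 + 10.4×10⁻⁶×136×725 + 20×10⁻⁶×136×750 = 4.035 mm.
The rigid supports impose zero overall length change; the single axial force P common to all segments must satisfy P Σ Lᵢ/(AᵢEᵢ) = δ_free.
The series flexibility is Σ Lᵢ/(AᵢEᵢ) = 270/(375×45×10³) + 725/(1625×101×10³) + 750/(975×104×10³) = 2.781×10⁻⁵ mm/N.
Hence P = δ_free / Σ(L/AE) = 4.035/2.781×10⁻⁵ = 145.1 kN (tensile).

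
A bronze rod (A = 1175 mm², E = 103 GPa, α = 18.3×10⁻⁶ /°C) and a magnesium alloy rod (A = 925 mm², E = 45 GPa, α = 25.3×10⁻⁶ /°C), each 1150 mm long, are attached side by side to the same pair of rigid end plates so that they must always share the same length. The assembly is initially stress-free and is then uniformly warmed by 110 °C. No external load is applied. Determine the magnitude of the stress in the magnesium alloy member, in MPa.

Both members must finish at the same length. With the larger α, the magnesium alloy tends to over-expand; the plates restrain it, putting the magnesium alloy in compression and the bronze in tension. With no external load the two internal forces are equal and opposite, magnitude P.
Setting the final lengths equal and cancelling L: (α₁ − α₂)ΔT = P/(A₁E₁) + P/(A₂E₂).
|α₁ − α₂|·ΔT = 7×10⁻⁶ × 110 = 0.00077.
1/(A₁E₁) + 1/(A₂E₂) = 1/(1175×103×10³) + 1/(925×45×10³) = 3.229×10⁻⁸ N⁻¹.
P = 0.00077 / 3.229×10⁻⁸ = 23850 N = 23.85 kN.
σ_{magnesium alloy} = P/A₂ = 23850/925 = 25.78 MPa, compressive.

σ ≈ 25.8 MPa (compressive)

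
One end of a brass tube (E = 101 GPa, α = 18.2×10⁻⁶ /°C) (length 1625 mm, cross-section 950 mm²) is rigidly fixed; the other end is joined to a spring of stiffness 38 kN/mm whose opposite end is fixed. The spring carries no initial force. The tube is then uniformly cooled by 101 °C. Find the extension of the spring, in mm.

δ ≈ 1.82 mm

If the spring were absent the tube would shorten by αΔT L = 18.2×10⁻⁶ × 101 × 1625 = 2.987 mm.
Let P be the tensile force in the spring. The tube extends elastically by PL/(AE) and the spring stretches by P/k; together these equal δ_free.
P [ L/(AE) + 1/k ] = δ_free → P [ 1625/(950×101×10³) + 1/(38×10³) ] = 2.987.
P = 2.987 / 4.325×10⁻⁵ = 69060 N.
Spring extension = P/k = 69060/(38×10³) = 1.817 mm.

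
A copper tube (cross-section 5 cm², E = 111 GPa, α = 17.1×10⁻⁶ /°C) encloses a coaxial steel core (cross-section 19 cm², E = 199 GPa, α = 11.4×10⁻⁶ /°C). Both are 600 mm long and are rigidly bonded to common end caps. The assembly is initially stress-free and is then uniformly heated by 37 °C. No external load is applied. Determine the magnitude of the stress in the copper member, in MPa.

σ ≈ 20.4 MPa (compressive)

The copper has the larger α, so on heating it would change length more than the steel if both were free. The rigid plates force a common final length, so the copper is put into compression and the steel into tension, with equal and opposite forces P (no external load).
Compatibility of the two members (thermal + elastic change equal): (α₁ − α₂)ΔT = P·[1/(A₁E₁) + 1/(A₂E₂)].
|α₁ − α₂|·ΔT = 5.7×10⁻⁶ × 37 = 0.0002109.
1/(A₁E₁) + 1/(A₂E₂) = 1/(500×111×10³) + 1/(1900×199×10³) = 2.066×10⁻⁸ N⁻¹.
So P = 0.0002109 / 2.066×10⁻⁸ = 10.21 kN.
σ_{copper} = P/A₁ = 10210/500 = 20.41 MPa, compressive.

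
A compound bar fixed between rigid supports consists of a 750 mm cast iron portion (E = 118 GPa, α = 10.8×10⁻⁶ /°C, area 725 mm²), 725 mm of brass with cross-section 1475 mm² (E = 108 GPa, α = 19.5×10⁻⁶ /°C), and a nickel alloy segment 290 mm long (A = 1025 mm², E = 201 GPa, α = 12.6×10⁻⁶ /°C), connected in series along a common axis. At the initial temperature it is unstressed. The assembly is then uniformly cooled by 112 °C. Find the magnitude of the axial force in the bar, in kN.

With the walls removed the bar would change length by δ_free = Σ αᵢΔT Lᵢ = 10.8×10⁻⁶×112×750 + 19.5×10⁻⁶×112×725 + 12.6×10⁻⁶×112×290 = 2.9 mm.
Since the ends are fixed, an axial force P builds up, equal in every segment, with P · Σ Lᵢ/(AᵢEᵢ) = δ_free.
Σ Lᵢ/(AᵢEᵢ) = 750/(725×118×10³) + 725/(1475×108×10³) + 290/(1025×201×10³) = 1.473×10⁻⁵ mm/N.
Hence P = δ_free / Σ(L/AE) = 2.9/1.473×10⁻⁵ = 196.9 kN (tensile).

P ≈ 197 kN (tensile)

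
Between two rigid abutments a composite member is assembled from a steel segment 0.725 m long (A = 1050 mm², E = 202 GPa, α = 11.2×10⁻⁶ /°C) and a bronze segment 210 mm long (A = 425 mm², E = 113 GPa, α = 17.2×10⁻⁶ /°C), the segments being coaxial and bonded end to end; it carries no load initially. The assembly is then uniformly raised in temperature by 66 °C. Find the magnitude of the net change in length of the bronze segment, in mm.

With the walls removed the bar would change length by δ_free = Σ αᵢΔT Lᵢ = 11.2×10⁻⁶×66×725 + 17.2×10⁻⁶×66×210 = 0.7743 mm.
The walls prevent any net length change, so an axial force P (same in every segment) develops. Compatibility: P · Σ Lᵢ/(AᵢEᵢ) = δ_free.
Σ Lᵢ/(AᵢEᵢ) = 725/(1050×202×10³) + 210/(425×113×10³) = 7.791×10⁻⁶ mm/N.
Hence P = δ_free / Σ(L/AE) = 0.7743/7.791×10⁻⁶ = 99.39 kN (compressive).
For the bronze segment, free thermal change = 17.2×10⁻⁶×66×210 = 0.2384 mm and elastic change from P = 99390×210/(425×113×10³) = 0.4346 mm; these oppose, so the net change is 0.196 mm (segment shortens).

|ΔL| ≈ 0.196 mm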